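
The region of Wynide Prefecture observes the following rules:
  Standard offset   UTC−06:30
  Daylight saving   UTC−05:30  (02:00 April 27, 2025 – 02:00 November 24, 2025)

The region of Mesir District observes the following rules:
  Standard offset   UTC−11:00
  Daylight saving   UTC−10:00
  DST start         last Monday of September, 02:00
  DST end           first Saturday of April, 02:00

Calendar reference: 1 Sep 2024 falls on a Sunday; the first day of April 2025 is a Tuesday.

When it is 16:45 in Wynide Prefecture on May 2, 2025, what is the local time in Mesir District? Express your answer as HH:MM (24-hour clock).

May 2, 2025 lies within the daylight-saving period (27 April – 24 November), so Wynide Prefecture is on daylight time, UTC−05:30.
16:45 Wynide Prefecture + 5h30m = 22:15 UTC.
1 September 2024 is a Sunday, so Mondays fall on 2, 9, 16, 23, 30; the last is September 30.
1 April 2025 is a Tuesday, so the first Saturday is April 5.
At the standard offset (UTC−11:00), 22:15 UTC − 11h = 11:15 Mesir District standard time.
Daylight saving runs 30 September 2024 – 5 April 2025; the standard-time date in Mesir District, May 2, 2025, is outside that window, so Mesir District is on standard time at UTC−11:00.
22:15 UTC − 11h = 11:15 Mesir District.

11:15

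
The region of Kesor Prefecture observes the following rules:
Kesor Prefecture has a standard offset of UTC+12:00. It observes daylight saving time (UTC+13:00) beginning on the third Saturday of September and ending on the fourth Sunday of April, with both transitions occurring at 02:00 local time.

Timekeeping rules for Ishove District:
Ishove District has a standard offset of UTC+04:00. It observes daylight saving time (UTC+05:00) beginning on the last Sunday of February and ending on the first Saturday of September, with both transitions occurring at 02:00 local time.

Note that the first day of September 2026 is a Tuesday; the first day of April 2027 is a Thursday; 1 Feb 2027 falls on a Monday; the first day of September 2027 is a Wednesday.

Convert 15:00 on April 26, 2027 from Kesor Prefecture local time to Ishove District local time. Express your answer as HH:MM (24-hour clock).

1 September 2026 is a Tuesday, so the first Saturday is September 5 and the third is September 19.
1 April 2027 is a Thursday, so the first Sunday is April 4 and the fourth is April 25.
April 26, 2027 is outside the daylight-saving period (19 September 2026 – 25 April 2027), so Kesor Prefecture is on standard time, UTC+12:00.
15:00 Kesor Prefecture − 12h = 03:00 UTC.
1 February 2027 is a Monday, so Sundays fall on 7, 14, 21, 28; the last is February 28.
1 September 2027 is a Wednesday, so the first Saturday is September 4.
At the standard offset (UTC+04:00), 03:00 UTC + 4h = 07:00 Ishove District standard time.
The standard-time date in Ishove District, April 26, 2027, falls between 28 February and 4 September, so daylight saving is in effect and Ishove District is at UTC+05:00.
03:00 UTC + 5h = 08:00 Ishove District.

08:00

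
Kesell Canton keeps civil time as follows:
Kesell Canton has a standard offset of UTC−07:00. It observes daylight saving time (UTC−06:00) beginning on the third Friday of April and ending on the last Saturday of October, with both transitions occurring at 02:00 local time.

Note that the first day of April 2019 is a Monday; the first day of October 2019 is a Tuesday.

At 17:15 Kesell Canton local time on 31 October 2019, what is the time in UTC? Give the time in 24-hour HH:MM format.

00:15

1 April 2019 is a Monday, so the first Friday is April 5 and the third is April 19.
1 October 2019 is a Tuesday, so Saturdays fall on 5, 12, 19, 26; the last is October 26.
31 October 2019 is outside the daylight-saving period (19 April – 26 October), so Kesell Canton is on standard time, UTC−07:00.
17:15 local + 7h = 00:15 UTC (rolling into the next day, 1 November 2019).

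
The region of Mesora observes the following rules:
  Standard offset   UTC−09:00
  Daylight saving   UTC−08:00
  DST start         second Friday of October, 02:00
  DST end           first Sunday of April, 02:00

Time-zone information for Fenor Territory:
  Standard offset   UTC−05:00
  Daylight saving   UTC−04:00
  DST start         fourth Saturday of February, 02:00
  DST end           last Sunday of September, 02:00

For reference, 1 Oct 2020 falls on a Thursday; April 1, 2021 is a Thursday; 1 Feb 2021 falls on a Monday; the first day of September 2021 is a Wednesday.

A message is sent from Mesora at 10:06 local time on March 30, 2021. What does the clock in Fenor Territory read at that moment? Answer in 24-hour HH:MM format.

1 October 2020 is a Thursday, so the first Friday is October 2 and the second is October 9.
1 April 2021 is a Thursday, so the first Sunday is April 4.
March 30, 2021 lies within the daylight-saving period (9 October 2020 – 4 April 2021), so Mesora is on daylight time, UTC−08:00.
10:06 Mesora + 8h = 18:06 UTC.
1 February 2021 is a Monday, so the first Saturday is February 6 and the fourth is February 27.
1 September 2021 is a Wednesday, so Sundays fall on 5, 12, 19, 26; the last is September 26.
At the standard offset (UTC−05:00), 18:06 UTC − 5h = 13:06 Fenor Territory standard time.
Daylight saving runs 27 February – 26 September; the standard-time date in Fenor Territory, March 30, 2021, is inside that window, so Fenor Territory is at UTC−04:00.
18:06 UTC − 4h = 14:06 Fenor Territory.

14:06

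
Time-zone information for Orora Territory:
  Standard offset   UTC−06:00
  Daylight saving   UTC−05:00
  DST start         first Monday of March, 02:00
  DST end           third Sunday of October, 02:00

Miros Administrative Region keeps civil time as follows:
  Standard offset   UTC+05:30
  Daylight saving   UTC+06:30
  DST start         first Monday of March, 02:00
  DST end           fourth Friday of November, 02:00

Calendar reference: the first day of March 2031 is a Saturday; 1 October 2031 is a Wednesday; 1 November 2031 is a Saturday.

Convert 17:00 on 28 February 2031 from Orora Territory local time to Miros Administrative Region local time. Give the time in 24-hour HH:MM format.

1 March 2031 is a Saturday, so the first Monday is March 3.
1 October 2031 is a Wednesday, so the first Sunday is October 5 and the third is October 19.
28 February 2031 does not fall between 3 March and 19 October, so daylight saving is not in effect and Orora Territory is at UTC−06:00.
17:00 Orora Territory + 6h = 23:00 UTC.
1 March 2031 is a Saturday, so the first Monday is March 3.
1 November 2031 is a Saturday, so the first Friday is November 7 and the fourth is November 28.
At the standard offset (UTC+05:30), 23:00 UTC + 5h30m = 04:30 Miros Administrative Region standard time (rolling into the next day, 1 March 2031).
The standard-time date in Miros Administrative Region, 1 March 2031, does not fall between 3 March and 28 November, so daylight saving is not in effect and Miros Administrative Region is at UTC+05:30.
23:00 UTC + 5h30m = 04:30 Miros Administrative Region (rolling into the next day, 1 March 2031).

04:30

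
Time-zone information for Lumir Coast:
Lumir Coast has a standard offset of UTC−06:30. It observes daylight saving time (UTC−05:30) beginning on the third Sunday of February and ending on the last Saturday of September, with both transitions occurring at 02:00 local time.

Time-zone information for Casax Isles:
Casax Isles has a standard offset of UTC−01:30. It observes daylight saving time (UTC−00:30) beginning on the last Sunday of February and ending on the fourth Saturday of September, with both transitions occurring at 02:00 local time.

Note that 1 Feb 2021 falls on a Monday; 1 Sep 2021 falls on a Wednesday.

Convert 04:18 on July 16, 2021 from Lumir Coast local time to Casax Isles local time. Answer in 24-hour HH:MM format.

09:18

1 February 2021 is a Monday, so the first Sunday is February 7 and the third is February 21.
1 September 2021 is a Wednesday, so Saturdays fall on 4, 11, 18, 25; the last is September 25.
July 16, 2021 lies within the daylight-saving period (21 February – 25 September), so Lumir Coast is on daylight time, UTC−05:30.
04:18 Lumir Coast + 5h30m = 09:48 UTC.
1 February 2021 is a Monday, so Sundays fall on 7, 14, 21, 28; the last is February 28.
1 September 2021 is a Wednesday, so the first Saturday is September 4 and the fourth is September 25.
At the standard offset (UTC−01:30), 09:48 UTC − 1h30m = 08:18 Casax Isles standard time.
The standard-time date in Casax Isles, July 16, 2021, falls between 28 February and 25 September, so daylight saving is in effect and Casax Isles is at UTC−00:30.
09:48 UTC − 0h30m = 09:18 Casax Isles.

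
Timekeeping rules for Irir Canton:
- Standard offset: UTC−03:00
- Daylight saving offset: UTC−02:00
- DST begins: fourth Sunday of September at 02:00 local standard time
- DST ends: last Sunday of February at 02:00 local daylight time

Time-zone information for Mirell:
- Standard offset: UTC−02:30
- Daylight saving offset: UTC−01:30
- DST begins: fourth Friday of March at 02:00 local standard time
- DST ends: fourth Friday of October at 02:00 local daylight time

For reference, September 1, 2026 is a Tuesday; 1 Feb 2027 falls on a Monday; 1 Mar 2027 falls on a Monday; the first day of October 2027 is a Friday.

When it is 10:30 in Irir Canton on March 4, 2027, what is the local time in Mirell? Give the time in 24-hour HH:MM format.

11:00

1 September 2026 is a Tuesday, so the first Sunday is September 6 and the fourth is September 27.
1 February 2027 is a Monday, so Sundays fall on 7, 14, 21, 28; the last is February 28.
March 4, 2027 is outside the daylight-saving period (27 September 2026 – 28 February 2027), so Irir Canton is on standard time, UTC−03:00.
10:30 Irir Canton + 3h = 13:30 UTC.
1 March 2027 is a Monday, so the first Friday is March 5 and the fourth is March 26.
1 October 2027 is a Friday, so the first Friday is October 1 and the fourth is October 22.
At the standard offset (UTC−02:30), 13:30 UTC − 2h30m = 11:00 Mirell standard time.
The standard-time date in Mirell, March 4, 2027, is outside the daylight-saving period (26 March – 22 October), so Mirell is on standard time, UTC−02:30.
13:30 UTC − 2h30m = 11:00 Mirell.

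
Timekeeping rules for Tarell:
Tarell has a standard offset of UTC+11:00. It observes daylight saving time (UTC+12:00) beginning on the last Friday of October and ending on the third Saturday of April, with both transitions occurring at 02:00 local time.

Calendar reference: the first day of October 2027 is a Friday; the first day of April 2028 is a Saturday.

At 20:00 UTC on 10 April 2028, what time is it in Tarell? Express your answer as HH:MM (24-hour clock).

08:00

1 October 2027 is a Friday, so Fridays fall on 1, 8, 15, 22, 29; the last is October 29.
1 April 2028 is a Saturday, so the first Saturday is April 1 and the third is April 15.
At the standard offset (UTC+11:00), 20:00 UTC + 11h = 07:00 Tarell standard time (rolling into the next day, 11 April 2028).
The standard-time date in Tarell, 11 April 2028, falls between 29 October 2027 and 15 April 2028, so daylight saving is in effect and Tarell is at UTC+12:00.
20:00 UTC + 12h = 08:00 local (rolling into the next day, 11 April 2028).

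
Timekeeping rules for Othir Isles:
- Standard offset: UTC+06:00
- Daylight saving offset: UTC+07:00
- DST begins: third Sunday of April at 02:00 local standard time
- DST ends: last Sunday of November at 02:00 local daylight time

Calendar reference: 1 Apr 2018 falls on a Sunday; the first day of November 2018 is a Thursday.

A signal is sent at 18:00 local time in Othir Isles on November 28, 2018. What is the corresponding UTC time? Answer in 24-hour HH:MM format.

12:00

1 April 2018 is a Sunday, so the first Sunday is April 1 and the third is April 15.
1 November 2018 is a Thursday, so Sundays fall on 4, 11, 18, 25; the last is November 25.
November 28, 2018 does not fall between 15 April and 25 November, so daylight saving is not in effect and Othir Isles is at UTC+06:00.
18:00 local − 6h = 12:00 UTC.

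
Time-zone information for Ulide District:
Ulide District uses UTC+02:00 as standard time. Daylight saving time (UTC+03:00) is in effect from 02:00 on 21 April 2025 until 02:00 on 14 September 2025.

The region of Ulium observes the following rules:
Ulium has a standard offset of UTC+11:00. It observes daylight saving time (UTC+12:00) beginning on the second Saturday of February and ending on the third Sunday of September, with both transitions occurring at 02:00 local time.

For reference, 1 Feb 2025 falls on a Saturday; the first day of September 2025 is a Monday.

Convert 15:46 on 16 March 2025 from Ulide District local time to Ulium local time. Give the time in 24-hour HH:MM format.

16 March 2025 is outside the daylight-saving period (21 April – 14 September), so Ulide District is on standard time, UTC+02:00.
15:46 Ulide District − 2h = 13:46 UTC.
1 February 2025 is a Saturday, so the first Saturday is February 1 and the second is February 8.
1 September 2025 is a Monday, so the first Sunday is September 7 and the third is September 21.
At the standard offset (UTC+11:00), 13:46 UTC + 11h = 00:46 Ulium standard time (rolling into the next day, 17 March 2025).
The standard-time date in Ulium, 17 March 2025, falls between 8 February and 21 September, so daylight saving is in effect and Ulium is at UTC+12:00.
13:46 UTC + 12h = 01:46 Ulium (rolling into the next day, 17 March 2025).

01:46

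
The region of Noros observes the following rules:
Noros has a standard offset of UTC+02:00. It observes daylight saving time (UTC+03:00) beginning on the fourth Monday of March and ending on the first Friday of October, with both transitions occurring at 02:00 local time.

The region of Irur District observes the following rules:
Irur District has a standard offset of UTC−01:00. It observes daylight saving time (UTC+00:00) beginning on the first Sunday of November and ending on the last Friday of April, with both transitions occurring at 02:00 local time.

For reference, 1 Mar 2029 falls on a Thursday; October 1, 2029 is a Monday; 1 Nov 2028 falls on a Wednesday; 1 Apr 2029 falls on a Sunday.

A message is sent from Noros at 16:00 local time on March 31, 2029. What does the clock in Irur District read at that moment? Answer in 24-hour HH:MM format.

1 March 2029 is a Thursday, so the first Monday is March 5 and the fourth is March 26.
1 October 2029 is a Monday, so the first Friday is October 5.
Daylight saving runs 26 March – 5 October; March 31, 2029 is inside that window, so Noros is at UTC+03:00.
16:00 Noros − 3h = 13:00 UTC.
1 November 2028 is a Wednesday, so the first Sunday is November 5.
1 April 2029 is a Sunday, so Fridays fall on 6, 13, 20, 27; the last is April 27.
At the standard offset (UTC−01:00), 13:00 UTC − 1h = 12:00 Irur District standard time.
The standard-time date in Irur District, March 31, 2029, lies within the daylight-saving period (5 November 2028 – 27 April 2029), so Irur District is on daylight time, UTC+00:00.
13:00 UTC + 0h = 13:00 Irur District.

13:00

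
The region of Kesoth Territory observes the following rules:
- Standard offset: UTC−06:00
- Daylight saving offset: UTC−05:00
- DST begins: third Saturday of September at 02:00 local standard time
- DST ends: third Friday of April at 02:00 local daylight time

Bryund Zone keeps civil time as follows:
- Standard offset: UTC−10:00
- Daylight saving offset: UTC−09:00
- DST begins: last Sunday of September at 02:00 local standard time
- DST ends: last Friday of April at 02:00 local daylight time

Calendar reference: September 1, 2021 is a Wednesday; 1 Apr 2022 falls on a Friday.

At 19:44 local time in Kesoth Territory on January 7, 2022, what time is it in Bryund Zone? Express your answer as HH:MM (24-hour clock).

15:44

1 September 2021 is a Wednesday, so the first Saturday is September 4 and the third is September 18.
1 April 2022 is a Friday, so the first Friday is April 1 and the third is April 15.
January 7, 2022 lies within the daylight-saving period (18 September 2021 – 15 April 2022), so Kesoth Territory is on daylight time, UTC−05:00.
19:44 Kesoth Territory + 5h = 00:44 UTC (rolling into the next day, 8 January 2022).
1 September 2021 is a Wednesday, so Sundays fall on 5, 12, 19, 26; the last is September 26.
1 April 2022 is a Friday, so Fridays fall on 1, 8, 15, 22, 29; the last is April 29.
At the standard offset (UTC−10:00), 00:44 UTC − 10h = 14:44 Bryund Zone standard time (rolling into the previous day, 7 January 2022).
The standard-time date in Bryund Zone, January 7, 2022, falls between 26 September 2021 and 29 April 2022, so daylight saving is in effect and Bryund Zone is at UTC−09:00.
00:44 UTC − 9h = 15:44 Bryund Zone (rolling into the previous day, 7 January 2022).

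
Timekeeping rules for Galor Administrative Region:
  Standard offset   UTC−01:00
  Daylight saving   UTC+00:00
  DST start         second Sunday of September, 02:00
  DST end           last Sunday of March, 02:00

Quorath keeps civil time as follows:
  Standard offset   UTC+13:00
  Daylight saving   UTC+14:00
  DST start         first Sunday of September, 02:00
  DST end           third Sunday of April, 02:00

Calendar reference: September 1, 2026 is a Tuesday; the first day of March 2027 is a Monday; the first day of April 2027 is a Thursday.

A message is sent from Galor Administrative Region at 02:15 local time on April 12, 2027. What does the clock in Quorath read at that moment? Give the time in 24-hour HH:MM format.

1 September 2026 is a Tuesday, so the first Sunday is September 6 and the second is September 13.
1 March 2027 is a Monday, so Sundays fall on 7, 14, 21, 28; the last is March 28.
April 12, 2027 does not fall between 13 September 2026 and 28 March 2027, so daylight saving is not in effect and Galor Administrative Region is at UTC−01:00.
02:15 Galor Administrative Region + 1h = 03:15 UTC.
1 September 2026 is a Tuesday, so the first Sunday is September 6.
1 April 2027 is a Thursday, so the first Sunday is April 4 and the third is April 18.
At the standard offset (UTC+13:00), 03:15 UTC + 13h = 16:15 Quorath standard time.
The standard-time date in Quorath, April 12, 2027, falls between 6 September 2026 and 18 April 2027, so daylight saving is in effect and Quorath is at UTC+14:00.
03:15 UTC + 14h = 17:15 Quorath.

17:15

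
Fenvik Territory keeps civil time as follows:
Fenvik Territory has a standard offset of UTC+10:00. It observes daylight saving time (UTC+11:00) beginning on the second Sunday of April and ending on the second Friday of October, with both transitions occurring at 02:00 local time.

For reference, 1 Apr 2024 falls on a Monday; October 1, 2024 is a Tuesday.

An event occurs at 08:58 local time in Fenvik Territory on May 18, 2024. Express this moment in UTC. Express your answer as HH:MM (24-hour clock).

21:58

1 April 2024 is a Monday, so the first Sunday is April 7 and the second is April 14.
1 October 2024 is a Tuesday, so the first Friday is October 4 and the second is October 11.
Daylight saving runs 14 April – 11 October; May 18, 2024 is inside that window, so Fenvik Territory is at UTC+11:00.
08:58 local − 11h = 21:58 UTC (rolling into the previous day, 17 May 2024).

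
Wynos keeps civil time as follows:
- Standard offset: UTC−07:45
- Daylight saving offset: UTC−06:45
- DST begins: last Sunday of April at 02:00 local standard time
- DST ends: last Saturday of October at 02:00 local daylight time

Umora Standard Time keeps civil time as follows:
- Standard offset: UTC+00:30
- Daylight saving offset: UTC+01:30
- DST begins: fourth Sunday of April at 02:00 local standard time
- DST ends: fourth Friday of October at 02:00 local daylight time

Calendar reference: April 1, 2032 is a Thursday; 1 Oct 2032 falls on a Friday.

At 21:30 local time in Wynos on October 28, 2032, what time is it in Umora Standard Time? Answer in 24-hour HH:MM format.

04:45

1 April 2032 is a Thursday, so Sundays fall on 4, 11, 18, 25; the last is April 25.
1 October 2032 is a Friday, so Saturdays fall on 2, 9, 16, 23, 30; the last is October 30.
Daylight saving runs 25 April – 30 October; October 28, 2032 is inside that window, so Wynos is at UTC−06:45.
21:30 Wynos + 6h45m = 04:15 UTC (rolling into the next day, 29 October 2032).
1 April 2032 is a Thursday, so the first Sunday is April 4 and the fourth is April 25.
1 October 2032 is a Friday, so the first Friday is October 1 and the fourth is October 22.
At the standard offset (UTC+00:30), 04:15 UTC + 0h30m = 04:45 Umora Standard Time standard time.
The standard-time date in Umora Standard Time, October 29, 2032, does not fall between 25 April and 22 October, so daylight saving is not in effect and Umora Standard Time is at UTC+00:30.
04:15 UTC + 0h30m = 04:45 Umora Standard Time.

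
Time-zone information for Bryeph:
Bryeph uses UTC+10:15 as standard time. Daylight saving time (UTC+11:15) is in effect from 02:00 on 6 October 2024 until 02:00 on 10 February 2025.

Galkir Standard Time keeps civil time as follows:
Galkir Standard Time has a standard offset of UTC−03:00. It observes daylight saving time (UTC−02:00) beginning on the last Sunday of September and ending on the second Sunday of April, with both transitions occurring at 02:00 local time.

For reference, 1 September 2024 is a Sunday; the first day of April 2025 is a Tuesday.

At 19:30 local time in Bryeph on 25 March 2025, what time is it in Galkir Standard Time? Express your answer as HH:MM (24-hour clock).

25 March 2025 is outside the daylight-saving period (6 October 2024 – 10 February 2025), so Bryeph is on standard time, UTC+10:15.
19:30 Bryeph − 10h15m = 09:15 UTC.
1 September 2024 is a Sunday, so Sundays fall on 1, 8, 15, 22, 29; the last is September 29.
1 April 2025 is a Tuesday, so the first Sunday is April 6 and the second is April 13.
At the standard offset (UTC−03:00), 09:15 UTC − 3h = 06:15 Galkir Standard Time standard time.
Daylight saving runs 29 September 2024 – 13 April 2025; the standard-time date in Galkir Standard Time, 25 March 2025, is inside that window, so Galkir Standard Time is at UTC−02:00.
09:15 UTC − 2h = 07:15 Galkir Standard Time.

07:15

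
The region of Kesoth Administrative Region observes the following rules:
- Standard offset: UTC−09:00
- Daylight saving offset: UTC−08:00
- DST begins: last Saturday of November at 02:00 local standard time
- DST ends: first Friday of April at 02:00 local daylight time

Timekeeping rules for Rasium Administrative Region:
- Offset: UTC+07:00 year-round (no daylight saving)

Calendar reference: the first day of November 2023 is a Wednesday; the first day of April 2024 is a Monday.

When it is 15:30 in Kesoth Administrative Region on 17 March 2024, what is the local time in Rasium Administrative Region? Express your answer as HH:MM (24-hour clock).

06:30

1 November 2023 is a Wednesday, so Saturdays fall on 4, 11, 18, 25; the last is November 25.
1 April 2024 is a Monday, so the first Friday is April 5.
17 March 2024 lies within the daylight-saving period (25 November 2023 – 5 April 2024), so Kesoth Administrative Region is on daylight time, UTC−08:00.
15:30 Kesoth Administrative Region + 8h = 23:30 UTC.
Rasium Administrative Region stays on UTC+07:00 all year.
23:30 UTC + 7h = 06:30 Rasium Administrative Region (rolling into the next day, 18 March 2024).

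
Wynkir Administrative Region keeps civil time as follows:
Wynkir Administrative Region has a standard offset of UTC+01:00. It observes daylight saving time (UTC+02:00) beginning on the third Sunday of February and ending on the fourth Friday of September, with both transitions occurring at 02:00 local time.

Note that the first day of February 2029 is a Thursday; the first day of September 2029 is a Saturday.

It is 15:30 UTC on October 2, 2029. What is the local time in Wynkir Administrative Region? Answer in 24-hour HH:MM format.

1 February 2029 is a Thursday, so the first Sunday is February 4 and the third is February 18.
1 September 2029 is a Saturday, so the first Friday is September 7 and the fourth is September 28.
At the standard offset (UTC+01:00), 15:30 UTC + 1h = 16:30 Wynkir Administrative Region standard time.
The standard-time date in Wynkir Administrative Region, October 2, 2029, does not fall between 18 February and 28 September, so daylight saving is not in effect and Wynkir Administrative Region is at UTC+01:00.
15:30 UTC + 1h = 16:30 local.

16:30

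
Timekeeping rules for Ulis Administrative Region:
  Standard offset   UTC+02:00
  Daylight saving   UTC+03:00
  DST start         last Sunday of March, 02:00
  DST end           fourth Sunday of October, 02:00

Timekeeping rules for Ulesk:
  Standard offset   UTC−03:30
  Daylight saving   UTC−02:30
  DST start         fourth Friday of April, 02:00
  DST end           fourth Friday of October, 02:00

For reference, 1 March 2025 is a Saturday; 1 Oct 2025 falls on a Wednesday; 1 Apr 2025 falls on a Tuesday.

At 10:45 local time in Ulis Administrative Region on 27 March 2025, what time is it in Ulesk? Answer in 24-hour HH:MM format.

05:15

1 March 2025 is a Saturday, so Sundays fall on 2, 9, 16, 23, 30; the last is March 30.
1 October 2025 is a Wednesday, so the first Sunday is October 5 and the fourth is October 26.
27 March 2025 does not fall between 30 March and 26 October, so daylight saving is not in effect and Ulis Administrative Region is at UTC+02:00.
10:45 Ulis Administrative Region − 2h = 08:45 UTC.
1 April 2025 is a Tuesday, so the first Friday is April 4 and the fourth is April 25.
1 October 2025 is a Wednesday, so the first Friday is October 3 and the fourth is October 24.
At the standard offset (UTC−03:30), 08:45 UTC − 3h30m = 05:15 Ulesk standard time.
Daylight saving runs 25 April – 24 October; the standard-time date in Ulesk, 27 March 2025, is outside that window, so Ulesk is on standard time at UTC−03:30.
08:45 UTC − 3h30m = 05:15 Ulesk.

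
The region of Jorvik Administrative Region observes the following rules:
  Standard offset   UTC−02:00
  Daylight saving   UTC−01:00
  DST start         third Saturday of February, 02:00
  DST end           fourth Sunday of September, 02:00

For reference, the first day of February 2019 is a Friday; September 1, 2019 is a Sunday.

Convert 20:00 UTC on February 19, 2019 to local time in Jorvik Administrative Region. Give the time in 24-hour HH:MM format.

1 February 2019 is a Friday, so the first Saturday is February 2 and the third is February 16.
1 September 2019 is a Sunday, so the first Sunday is September 1 and the fourth is September 22.
At the standard offset (UTC−02:00), 20:00 UTC − 2h = 18:00 Jorvik Administrative Region standard time.
The standard-time date in Jorvik Administrative Region, February 19, 2019, falls between 16 February and 22 September, so daylight saving is in effect and Jorvik Administrative Region is at UTC−01:00.
20:00 UTC − 1h = 19:00 local.

19:00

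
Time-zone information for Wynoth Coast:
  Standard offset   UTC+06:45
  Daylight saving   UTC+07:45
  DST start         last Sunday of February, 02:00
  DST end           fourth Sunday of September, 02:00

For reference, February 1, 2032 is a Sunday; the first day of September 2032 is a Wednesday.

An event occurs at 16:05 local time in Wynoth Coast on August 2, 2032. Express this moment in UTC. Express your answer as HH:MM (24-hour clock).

1 February 2032 is a Sunday, so Sundays fall on 1, 8, 15, 22, 29; the last is February 29.
1 September 2032 is a Wednesday, so the first Sunday is September 5 and the fourth is September 26.
August 2, 2032 falls between 29 February and 26 September, so daylight saving is in effect and Wynoth Coast is at UTC+07:45.
16:05 local − 7h45m = 08:20 UTC.

08:20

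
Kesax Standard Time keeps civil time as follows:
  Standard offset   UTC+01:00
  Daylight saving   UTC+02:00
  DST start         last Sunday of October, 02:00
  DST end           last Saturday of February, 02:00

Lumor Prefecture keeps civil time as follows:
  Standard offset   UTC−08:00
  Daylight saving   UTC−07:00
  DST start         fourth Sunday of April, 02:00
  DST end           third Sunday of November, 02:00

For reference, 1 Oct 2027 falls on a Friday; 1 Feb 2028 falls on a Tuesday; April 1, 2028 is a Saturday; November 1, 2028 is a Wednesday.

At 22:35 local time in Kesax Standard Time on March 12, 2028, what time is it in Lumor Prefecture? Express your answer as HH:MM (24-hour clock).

13:35

1 October 2027 is a Friday, so Sundays fall on 3, 10, 17, 24, 31; the last is October 31.
1 February 2028 is a Tuesday, so Saturdays fall on 5, 12, 19, 26; the last is February 26.
Daylight saving runs 31 October 2027 – 26 February 2028; March 12, 2028 is outside that window, so Kesax Standard Time is on standard time at UTC+01:00.
22:35 Kesax Standard Time − 1h = 21:35 UTC.
1 April 2028 is a Saturday, so the first Sunday is April 2 and the fourth is April 23.
1 November 2028 is a Wednesday, so the first Sunday is November 5 and the third is November 19.
At the standard offset (UTC−08:00), 21:35 UTC − 8h = 13:35 Lumor Prefecture standard time.
The standard-time date in Lumor Prefecture, March 12, 2028, does not fall between 23 April and 19 November, so daylight saving is not in effect and Lumor Prefecture is at UTC−08:00.
21:35 UTC − 8h = 13:35 Lumor Prefecture.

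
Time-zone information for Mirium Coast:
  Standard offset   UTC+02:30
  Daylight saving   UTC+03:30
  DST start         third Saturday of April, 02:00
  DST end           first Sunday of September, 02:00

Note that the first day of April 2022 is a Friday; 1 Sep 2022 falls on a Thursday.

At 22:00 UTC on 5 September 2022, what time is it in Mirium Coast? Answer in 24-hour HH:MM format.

1 April 2022 is a Friday, so the first Saturday is April 2 and the third is April 16.
1 September 2022 is a Thursday, so the first Sunday is September 4.
At the standard offset (UTC+02:30), 22:00 UTC + 2h30m = 00:30 Mirium Coast standard time (rolling into the next day, 6 September 2022).
The standard-time date in Mirium Coast, 6 September 2022, is outside the daylight-saving period (16 April – 4 September), so Mirium Coast is on standard time, UTC+02:30.
22:00 UTC + 2h30m = 00:30 local (rolling into the next day, 6 September 2022).

00:30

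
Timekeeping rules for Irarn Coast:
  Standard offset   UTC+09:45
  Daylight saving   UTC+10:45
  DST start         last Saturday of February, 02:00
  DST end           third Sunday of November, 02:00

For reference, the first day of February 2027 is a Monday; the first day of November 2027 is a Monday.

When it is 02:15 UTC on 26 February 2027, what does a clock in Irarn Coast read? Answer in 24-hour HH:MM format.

1 February 2027 is a Monday, so Saturdays fall on 6, 13, 20, 27; the last is February 27.
1 November 2027 is a Monday, so the first Sunday is November 7 and the third is November 21.
At the standard offset (UTC+09:45), 02:15 UTC + 9h45m = 12:00 Irarn Coast standard time.
Daylight saving runs 27 February – 21 November; the standard-time date in Irarn Coast, 26 February 2027, is outside that window, so Irarn Coast is on standard time at UTC+09:45.
02:15 UTC + 9h45m = 12:00 local.

12:00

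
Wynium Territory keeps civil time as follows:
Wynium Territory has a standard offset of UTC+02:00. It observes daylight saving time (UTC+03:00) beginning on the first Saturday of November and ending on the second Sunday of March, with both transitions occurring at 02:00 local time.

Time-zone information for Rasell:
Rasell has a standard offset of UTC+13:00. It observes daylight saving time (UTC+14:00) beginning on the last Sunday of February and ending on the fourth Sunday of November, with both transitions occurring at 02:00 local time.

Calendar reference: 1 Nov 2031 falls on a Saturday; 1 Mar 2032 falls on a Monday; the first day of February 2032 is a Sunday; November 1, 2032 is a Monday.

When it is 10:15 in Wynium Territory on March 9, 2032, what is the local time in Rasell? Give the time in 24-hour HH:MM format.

21:15

1 November 2031 is a Saturday, so the first Saturday is November 1.
1 March 2032 is a Monday, so the first Sunday is March 7 and the second is March 14.
Daylight saving runs 1 November 2031 – 14 March 2032; March 9, 2032 is inside that window, so Wynium Territory is at UTC+03:00.
10:15 Wynium Territory − 3h = 07:15 UTC.
1 February 2032 is a Sunday, so Sundays fall on 1, 8, 15, 22, 29; the last is February 29.
1 November 2032 is a Monday, so the first Sunday is November 7 and the fourth is November 28.
At the standard offset (UTC+13:00), 07:15 UTC + 13h = 20:15 Rasell standard time.
The standard-time date in Rasell, March 9, 2032, falls between 29 February and 28 November, so daylight saving is in effect and Rasell is at UTC+14:00.
07:15 UTC + 14h = 21:15 Rasell.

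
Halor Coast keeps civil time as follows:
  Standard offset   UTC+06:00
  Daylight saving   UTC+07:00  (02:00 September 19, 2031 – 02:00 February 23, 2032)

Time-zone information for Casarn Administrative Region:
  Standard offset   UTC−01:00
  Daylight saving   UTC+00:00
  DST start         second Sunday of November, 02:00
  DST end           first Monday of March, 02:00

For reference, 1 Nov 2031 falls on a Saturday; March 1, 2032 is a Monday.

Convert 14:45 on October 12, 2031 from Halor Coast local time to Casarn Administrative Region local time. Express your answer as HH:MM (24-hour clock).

Daylight saving runs 19 September 2031 – 23 February 2032; October 12, 2031 is inside that window, so Halor Coast is at UTC+07:00.
14:45 Halor Coast − 7h = 07:45 UTC.
1 November 2031 is a Saturday, so the first Sunday is November 2 and the second is November 9.
1 March 2032 is a Monday, so the first Monday is March 1.
At the standard offset (UTC−01:00), 07:45 UTC − 1h = 06:45 Casarn Administrative Region standard time.
The standard-time date in Casarn Administrative Region, October 12, 2031, is outside the daylight-saving period (9 November 2031 – 1 March 2032), so Casarn Administrative Region is on standard time, UTC−01:00.
07:45 UTC − 1h = 06:45 Casarn Administrative Region.

06:45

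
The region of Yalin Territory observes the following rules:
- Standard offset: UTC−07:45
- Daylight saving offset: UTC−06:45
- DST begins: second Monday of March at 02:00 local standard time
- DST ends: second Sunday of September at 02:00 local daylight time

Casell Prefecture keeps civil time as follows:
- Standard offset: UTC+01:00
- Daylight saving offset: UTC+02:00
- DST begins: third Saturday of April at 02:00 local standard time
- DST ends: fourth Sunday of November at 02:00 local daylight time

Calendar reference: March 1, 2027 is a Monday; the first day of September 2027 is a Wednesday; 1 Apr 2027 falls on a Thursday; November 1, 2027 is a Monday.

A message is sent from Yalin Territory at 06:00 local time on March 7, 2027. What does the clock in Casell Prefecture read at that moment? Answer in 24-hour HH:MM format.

1 March 2027 is a Monday, so the first Monday is March 1 and the second is March 8.
1 September 2027 is a Wednesday, so the first Sunday is September 5 and the second is September 12.
March 7, 2027 is outside the daylight-saving period (8 March – 12 September), so Yalin Territory is on standard time, UTC−07:45.
06:00 Yalin Territory + 7h45m = 13:45 UTC.
1 April 2027 is a Thursday, so the first Saturday is April 3 and the third is April 17.
1 November 2027 is a Monday, so the first Sunday is November 7 and the fourth is November 28.
At the standard offset (UTC+01:00), 13:45 UTC + 1h = 14:45 Casell Prefecture standard time.
The standard-time date in Casell Prefecture, March 7, 2027, is outside the daylight-saving period (17 April – 28 November), so Casell Prefecture is on standard time, UTC+01:00.
13:45 UTC + 1h = 14:45 Casell Prefecture.

14:45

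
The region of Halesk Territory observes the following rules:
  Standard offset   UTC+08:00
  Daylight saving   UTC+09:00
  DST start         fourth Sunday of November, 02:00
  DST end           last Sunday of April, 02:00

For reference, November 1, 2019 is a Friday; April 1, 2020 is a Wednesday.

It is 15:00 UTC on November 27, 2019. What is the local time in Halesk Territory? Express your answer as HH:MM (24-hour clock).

00:00

1 November 2019 is a Friday, so the first Sunday is November 3 and the fourth is November 24.
1 April 2020 is a Wednesday, so Sundays fall on 5, 12, 19, 26; the last is April 26.
At the standard offset (UTC+08:00), 15:00 UTC + 8h = 23:00 Halesk Territory standard time.
Daylight saving runs 24 November 2019 – 26 April 2020; the standard-time date in Halesk Territory, November 27, 2019, is inside that window, so Halesk Territory is at UTC+09:00.
15:00 UTC + 9h = 00:00 local (rolling into the next day, 28 November 2019).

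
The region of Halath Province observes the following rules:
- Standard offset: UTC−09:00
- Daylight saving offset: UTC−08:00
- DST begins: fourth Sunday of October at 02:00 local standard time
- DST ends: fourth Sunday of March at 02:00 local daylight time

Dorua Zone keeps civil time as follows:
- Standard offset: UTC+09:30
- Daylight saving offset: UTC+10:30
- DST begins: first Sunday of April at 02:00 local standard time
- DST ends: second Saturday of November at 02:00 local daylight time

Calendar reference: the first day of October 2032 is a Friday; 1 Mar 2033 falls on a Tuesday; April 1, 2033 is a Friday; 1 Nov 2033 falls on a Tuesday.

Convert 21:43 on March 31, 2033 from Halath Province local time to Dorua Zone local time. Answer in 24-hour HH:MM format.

1 October 2032 is a Friday, so the first Sunday is October 3 and the fourth is October 24.
1 March 2033 is a Tuesday, so the first Sunday is March 6 and the fourth is March 27.
March 31, 2033 does not fall between 24 October 2032 and 27 March 2033, so daylight saving is not in effect and Halath Province is at UTC−09:00.
21:43 Halath Province + 9h = 06:43 UTC (rolling into the next day, 1 April 2033).
1 April 2033 is a Friday, so the first Sunday is April 3.
1 November 2033 is a Tuesday, so the first Saturday is November 5 and the second is November 12.
At the standard offset (UTC+09:30), 06:43 UTC + 9h30m = 16:13 Dorua Zone standard time.
The standard-time date in Dorua Zone, April 1, 2033, does not fall between 3 April and 12 November, so daylight saving is not in effect and Dorua Zone is at UTC+09:30.
06:43 UTC + 9h30m = 16:13 Dorua Zone.

16:13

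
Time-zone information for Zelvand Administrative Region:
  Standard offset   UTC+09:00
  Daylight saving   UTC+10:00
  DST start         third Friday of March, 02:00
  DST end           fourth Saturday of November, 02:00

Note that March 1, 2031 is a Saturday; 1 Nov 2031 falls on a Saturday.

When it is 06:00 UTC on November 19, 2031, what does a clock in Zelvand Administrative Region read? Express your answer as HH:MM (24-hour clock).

16:00

1 March 2031 is a Saturday, so the first Friday is March 7 and the third is March 21.
1 November 2031 is a Saturday, so the first Saturday is November 1 and the fourth is November 22.
At the standard offset (UTC+09:00), 06:00 UTC + 9h = 15:00 Zelvand Administrative Region standard time.
The standard-time date in Zelvand Administrative Region, November 19, 2031, lies within the daylight-saving period (21 March – 22 November), so Zelvand Administrative Region is on daylight time, UTC+10:00.
06:00 UTC + 10h = 16:00 local.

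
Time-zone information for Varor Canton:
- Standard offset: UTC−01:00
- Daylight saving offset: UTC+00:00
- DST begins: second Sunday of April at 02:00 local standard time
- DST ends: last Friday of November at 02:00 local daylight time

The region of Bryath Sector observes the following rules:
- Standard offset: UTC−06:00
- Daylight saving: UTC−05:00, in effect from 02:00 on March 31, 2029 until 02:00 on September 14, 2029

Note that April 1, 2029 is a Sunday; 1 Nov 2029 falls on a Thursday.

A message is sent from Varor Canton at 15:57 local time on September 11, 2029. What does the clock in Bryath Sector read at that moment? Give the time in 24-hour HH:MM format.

1 April 2029 is a Sunday, so the first Sunday is April 1 and the second is April 8.
1 November 2029 is a Thursday, so Fridays fall on 2, 9, 16, 23, 30; the last is November 30.
September 11, 2029 lies within the daylight-saving period (8 April – 30 November), so Varor Canton is on daylight time, UTC+00:00.
15:57 Varor Canton − 0h = 15:57 UTC.
At the standard offset (UTC−06:00), 15:57 UTC − 6h = 09:57 Bryath Sector standard time.
The standard-time date in Bryath Sector, September 11, 2029, falls between 31 March and 14 September, so daylight saving is in effect and Bryath Sector is at UTC−05:00.
15:57 UTC − 5h = 10:57 Bryath Sector.

10:57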